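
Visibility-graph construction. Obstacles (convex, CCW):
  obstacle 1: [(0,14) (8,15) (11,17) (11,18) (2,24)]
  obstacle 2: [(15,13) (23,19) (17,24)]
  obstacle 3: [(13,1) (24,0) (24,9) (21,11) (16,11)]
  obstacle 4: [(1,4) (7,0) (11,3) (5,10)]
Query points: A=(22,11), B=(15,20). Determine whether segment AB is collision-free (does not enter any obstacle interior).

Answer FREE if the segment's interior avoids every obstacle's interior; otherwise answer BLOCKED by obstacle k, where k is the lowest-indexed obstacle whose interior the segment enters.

BLOCKED by obstacle 2

Obstacle 1 [(0,14) (8,15) (11,17) (11,18) (2,24)]:
  edge (0,14)–(8,15): clear
  edge (8,15)–(11,17): clear
  edge (11,17)–(11,18): clear
  edge (11,18)–(2,24): clear
  edge (2,24)–(0,14): clear
  midpoint (37/2,31/2) outside
  → clear
Obstacle 2 [(15,13) (23,19) (17,24)]:
  edge (15,13)–(23,19): crosses AB
  edge (23,19)–(17,24): clear
  edge (17,24)–(15,13): crosses AB
  → BLOCKED
Obstacle 3 [(13,1) (24,0) (24,9) (21,11) (16,11)]:
  edge (13,1)–(24,0): clear
  edge (24,0)–(24,9): clear
  edge (24,9)–(21,11): clear
  edge (21,11)–(16,11): clear
  edge (16,11)–(13,1): clear
  midpoint (37/2,31/2) outside
  → clear
Obstacle 4 [(1,4) (7,0) (11,3) (5,10)]:
  edge (1,4)–(7,0): clear
  edge (7,0)–(11,3): clear
  edge (11,3)–(5,10): clear
  edge (5,10)–(1,4): clear
  midpoint (37/2,31/2) outside
  → clear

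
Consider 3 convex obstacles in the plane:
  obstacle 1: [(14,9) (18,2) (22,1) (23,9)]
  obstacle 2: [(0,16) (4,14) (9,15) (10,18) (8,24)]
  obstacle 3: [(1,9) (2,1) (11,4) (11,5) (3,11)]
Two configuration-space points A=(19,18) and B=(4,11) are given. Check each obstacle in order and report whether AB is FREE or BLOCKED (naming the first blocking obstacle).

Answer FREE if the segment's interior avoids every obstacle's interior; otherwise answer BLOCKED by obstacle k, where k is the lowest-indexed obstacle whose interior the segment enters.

Obstacle 1 [(14,9) (18,2) (22,1) (23,9)]:
  edge (14,9)–(18,2): clear
  edge (18,2)–(22,1): clear
  edge (22,1)–(23,9): clear
  edge (23,9)–(14,9): clear
  midpoint (23/2,29/2) outside
  → clear
Obstacle 2 [(0,16) (4,14) (9,15) (10,18) (8,24)]:
  edge (0,16)–(4,14): clear
  edge (4,14)–(9,15): clear
  edge (9,15)–(10,18): clear
  edge (10,18)–(8,24): clear
  edge (8,24)–(0,16): clear
  midpoint (23/2,29/2) outside
  → clear
Obstacle 3 [(1,9) (2,1) (11,4) (11,5) (3,11)]:
  edge (1,9)–(2,1): clear
  edge (2,1)–(11,4): clear
  edge (11,4)–(11,5): clear
  edge (11,5)–(3,11): clear
  edge (3,11)–(1,9): clear
  midpoint (23/2,29/2) outside
  → clear

FREE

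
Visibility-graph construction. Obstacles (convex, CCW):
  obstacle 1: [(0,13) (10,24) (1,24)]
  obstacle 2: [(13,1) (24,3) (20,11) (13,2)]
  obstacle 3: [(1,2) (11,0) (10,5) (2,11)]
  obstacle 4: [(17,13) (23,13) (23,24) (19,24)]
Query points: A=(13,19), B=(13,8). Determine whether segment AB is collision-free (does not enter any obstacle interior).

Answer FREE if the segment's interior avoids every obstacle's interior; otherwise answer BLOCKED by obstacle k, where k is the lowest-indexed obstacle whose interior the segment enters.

Obstacle 1 [(0,13) (10,24) (1,24)]:
  edge (0,13)–(10,24): clear
  edge (10,24)–(1,24): clear
  edge (1,24)–(0,13): clear
  midpoint (13,27/2) outside
  → clear
Obstacle 2 [(13,1) (24,3) (20,11) (13,2)]:
  edge (13,1)–(24,3): clear
  edge (24,3)–(20,11): clear
  edge (20,11)–(13,2): clear
  edge (13,2)–(13,1): clear
  midpoint (13,27/2) outside
  → clear
Obstacle 3 [(1,2) (11,0) (10,5) (2,11)]:
  edge (1,2)–(11,0): clear
  edge (11,0)–(10,5): clear
  edge (10,5)–(2,11): clear
  edge (2,11)–(1,2): clear
  midpoint (13,27/2) outside
  → clear
Obstacle 4 [(17,13) (23,13) (23,24) (19,24)]:
  edge (17,13)–(23,13): clear
  edge (23,13)–(23,24): clear
  edge (23,24)–(19,24): clear
  edge (19,24)–(17,13): clear
  midpoint (13,27/2) outside
  → clear

FREE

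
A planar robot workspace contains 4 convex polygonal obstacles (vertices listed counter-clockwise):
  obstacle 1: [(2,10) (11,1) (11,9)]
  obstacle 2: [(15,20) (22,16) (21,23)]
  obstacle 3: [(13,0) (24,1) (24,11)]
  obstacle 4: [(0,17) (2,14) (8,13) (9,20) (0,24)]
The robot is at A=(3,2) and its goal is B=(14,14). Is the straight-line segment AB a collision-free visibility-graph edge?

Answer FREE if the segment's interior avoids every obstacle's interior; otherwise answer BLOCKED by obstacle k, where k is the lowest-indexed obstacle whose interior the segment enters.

BLOCKED by obstacle 1

Obstacle 1 [(2,10) (11,1) (11,9)]:
  edge (2,10)–(11,1): crosses AB
  edge (11,1)–(11,9): clear
  edge (11,9)–(2,10): crosses AB
  → BLOCKED
Obstacle 2 [(15,20) (22,16) (21,23)]:
  edge (15,20)–(22,16): clear
  edge (22,16)–(21,23): clear
  edge (21,23)–(15,20): clear
  midpoint (17/2,8) outside
  → clear
Obstacle 3 [(13,0) (24,1) (24,11)]:
  edge (13,0)–(24,1): clear
  edge (24,1)–(24,11): clear
  edge (24,11)–(13,0): clear
  midpoint (17/2,8) outside
  → clear
Obstacle 4 [(0,17) (2,14) (8,13) (9,20) (0,24)]:
  edge (0,17)–(2,14): clear
  edge (2,14)–(8,13): clear
  edge (8,13)–(9,20): clear
  edge (9,20)–(0,24): clear
  edge (0,24)–(0,17): clear
  midpoint (17/2,8) outside
  → clear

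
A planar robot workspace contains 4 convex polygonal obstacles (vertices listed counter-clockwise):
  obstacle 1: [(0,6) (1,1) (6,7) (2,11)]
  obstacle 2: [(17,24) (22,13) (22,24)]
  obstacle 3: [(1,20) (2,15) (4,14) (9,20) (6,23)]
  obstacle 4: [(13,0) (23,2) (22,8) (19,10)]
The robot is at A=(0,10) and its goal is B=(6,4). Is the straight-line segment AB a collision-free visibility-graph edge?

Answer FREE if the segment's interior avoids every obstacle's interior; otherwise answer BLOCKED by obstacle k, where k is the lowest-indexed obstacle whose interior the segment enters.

Obstacle 1 [(0,6) (1,1) (6,7) (2,11)]:
  edge (0,6)–(1,1): clear
  edge (1,1)–(6,7): crosses AB
  edge (6,7)–(2,11): clear
  edge (2,11)–(0,6): crosses AB
  → BLOCKED
Obstacle 2 [(17,24) (22,13) (22,24)]:
  edge (17,24)–(22,13): clear
  edge (22,13)–(22,24): clear
  edge (22,24)–(17,24): clear
  midpoint (3,7) outside
  → clear
Obstacle 3 [(1,20) (2,15) (4,14) (9,20) (6,23)]:
  edge (1,20)–(2,15): clear
  edge (2,15)–(4,14): clear
  edge (4,14)–(9,20): clear
  edge (9,20)–(6,23): clear
  edge (6,23)–(1,20): clear
  midpoint (3,7) outside
  → clear
Obstacle 4 [(13,0) (23,2) (22,8) (19,10)]:
  edge (13,0)–(23,2): clear
  edge (23,2)–(22,8): clear
  edge (22,8)–(19,10): clear
  edge (19,10)–(13,0): clear
  midpoint (3,7) outside
  → clear

BLOCKED by obstacle 1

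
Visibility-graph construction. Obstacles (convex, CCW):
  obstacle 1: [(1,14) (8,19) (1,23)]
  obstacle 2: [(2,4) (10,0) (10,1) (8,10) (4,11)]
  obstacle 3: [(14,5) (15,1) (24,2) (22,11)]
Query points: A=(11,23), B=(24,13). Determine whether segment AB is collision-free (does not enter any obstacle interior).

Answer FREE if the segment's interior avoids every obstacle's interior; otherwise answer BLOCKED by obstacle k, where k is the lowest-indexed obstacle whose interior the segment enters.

Obstacle 1 [(1,14) (8,19) (1,23)]:
  edge (1,14)–(8,19): clear
  edge (8,19)–(1,23): clear
  edge (1,23)–(1,14): clear
  midpoint (35/2,18) outside
  → clear
Obstacle 2 [(2,4) (10,0) (10,1) (8,10) (4,11)]:
  edge (2,4)–(10,0): clear
  edge (10,0)–(10,1): clear
  edge (10,1)–(8,10): clear
  edge (8,10)–(4,11): clear
  edge (4,11)–(2,4): clear
  midpoint (35/2,18) outside
  → clear
Obstacle 3 [(14,5) (15,1) (24,2) (22,11)]:
  edge (14,5)–(15,1): clear
  edge (15,1)–(24,2): clear
  edge (24,2)–(22,11): clear
  edge (22,11)–(14,5): clear
  midpoint (35/2,18) outside
  → clear

FREE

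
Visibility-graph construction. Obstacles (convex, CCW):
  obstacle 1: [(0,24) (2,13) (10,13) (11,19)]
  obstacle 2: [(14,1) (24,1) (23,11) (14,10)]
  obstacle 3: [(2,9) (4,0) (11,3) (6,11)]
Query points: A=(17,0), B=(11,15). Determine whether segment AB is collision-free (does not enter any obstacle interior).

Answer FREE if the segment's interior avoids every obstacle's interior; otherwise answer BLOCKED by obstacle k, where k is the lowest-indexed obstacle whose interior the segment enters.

BLOCKED by obstacle 2

Obstacle 1 [(0,24) (2,13) (10,13) (11,19)]:
  edge (0,24)–(2,13): clear
  edge (2,13)–(10,13): clear
  edge (10,13)–(11,19): clear
  edge (11,19)–(0,24): clear
  midpoint (14,15/2) outside
  → clear
Obstacle 2 [(14,1) (24,1) (23,11) (14,10)]:
  edge (14,1)–(24,1): crosses AB
  edge (24,1)–(23,11): clear
  edge (23,11)–(14,10): clear
  edge (14,10)–(14,1): crosses AB
  → BLOCKED
Obstacle 3 [(2,9) (4,0) (11,3) (6,11)]:
  edge (2,9)–(4,0): clear
  edge (4,0)–(11,3): clear
  edge (11,3)–(6,11): clear
  edge (6,11)–(2,9): clear
  midpoint (14,15/2) outside
  → clear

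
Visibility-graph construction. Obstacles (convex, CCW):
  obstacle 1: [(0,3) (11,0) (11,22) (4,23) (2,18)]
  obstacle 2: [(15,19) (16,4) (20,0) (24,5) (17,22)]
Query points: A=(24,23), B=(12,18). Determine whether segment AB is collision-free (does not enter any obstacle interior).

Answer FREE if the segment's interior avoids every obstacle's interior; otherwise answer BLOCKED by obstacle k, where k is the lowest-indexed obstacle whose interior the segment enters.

Obstacle 1 [(0,3) (11,0) (11,22) (4,23) (2,18)]:
  edge (0,3)–(11,0): clear
  edge (11,0)–(11,22): clear
  edge (11,22)–(4,23): clear
  edge (4,23)–(2,18): clear
  edge (2,18)–(0,3): clear
  midpoint (18,41/2) outside
  → clear
Obstacle 2 [(15,19) (16,4) (20,0) (24,5) (17,22)]:
  edge (15,19)–(16,4): clear
  edge (16,4)–(20,0): clear
  edge (20,0)–(24,5): clear
  edge (24,5)–(17,22): crosses AB
  edge (17,22)–(15,19): crosses AB
  → BLOCKED

BLOCKED by obstacle 2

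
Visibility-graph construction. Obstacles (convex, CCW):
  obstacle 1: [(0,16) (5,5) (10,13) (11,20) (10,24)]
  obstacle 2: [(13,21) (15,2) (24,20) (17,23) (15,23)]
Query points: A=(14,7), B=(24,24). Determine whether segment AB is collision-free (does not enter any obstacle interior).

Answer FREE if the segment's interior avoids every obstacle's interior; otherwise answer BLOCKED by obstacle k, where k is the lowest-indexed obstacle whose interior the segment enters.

Obstacle 1 [(0,16) (5,5) (10,13) (11,20) (10,24)]:
  edge (0,16)–(5,5): clear
  edge (5,5)–(10,13): clear
  edge (10,13)–(11,20): clear
  edge (11,20)–(10,24): clear
  edge (10,24)–(0,16): clear
  midpoint (19,31/2) outside
  → clear
Obstacle 2 [(13,21) (15,2) (24,20) (17,23) (15,23)]:
  edge (13,21)–(15,2): crosses AB
  edge (15,2)–(24,20): clear
  edge (24,20)–(17,23): crosses AB
  edge (17,23)–(15,23): clear
  edge (15,23)–(13,21): clear
  → BLOCKED

BLOCKED by obstacle 2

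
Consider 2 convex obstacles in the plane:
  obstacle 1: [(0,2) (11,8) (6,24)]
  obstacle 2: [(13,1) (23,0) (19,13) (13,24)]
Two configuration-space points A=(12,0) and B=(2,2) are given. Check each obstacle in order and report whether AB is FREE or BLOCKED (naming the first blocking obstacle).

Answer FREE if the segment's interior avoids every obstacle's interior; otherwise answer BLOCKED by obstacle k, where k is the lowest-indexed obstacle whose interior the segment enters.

Obstacle 1 [(0,2) (11,8) (6,24)]:
  edge (0,2)–(11,8): clear
  edge (11,8)–(6,24): clear
  edge (6,24)–(0,2): clear
  midpoint (7,1) outside
  → clear
Obstacle 2 [(13,1) (23,0) (19,13) (13,24)]:
  edge (13,1)–(23,0): clear
  edge (23,0)–(19,13): clear
  edge (19,13)–(13,24): clear
  edge (13,24)–(13,1): clear
  midpoint (7,1) outside
  → clear

FREE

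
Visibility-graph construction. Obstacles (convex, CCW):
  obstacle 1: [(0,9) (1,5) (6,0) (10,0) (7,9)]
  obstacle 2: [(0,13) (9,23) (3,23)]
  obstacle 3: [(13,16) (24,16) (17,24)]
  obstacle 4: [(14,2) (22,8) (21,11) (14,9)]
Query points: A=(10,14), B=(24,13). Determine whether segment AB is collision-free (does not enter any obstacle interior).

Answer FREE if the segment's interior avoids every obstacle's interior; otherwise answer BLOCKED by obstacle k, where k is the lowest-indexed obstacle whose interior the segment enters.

FREE

Obstacle 1 [(0,9) (1,5) (6,0) (10,0) (7,9)]:
  edge (0,9)–(1,5): clear
  edge (1,5)–(6,0): clear
  edge (6,0)–(10,0): clear
  edge (10,0)–(7,9): clear
  edge (7,9)–(0,9): clear
  midpoint (17,27/2) outside
  → clear
Obstacle 2 [(0,13) (9,23) (3,23)]:
  edge (0,13)–(9,23): clear
  edge (9,23)–(3,23): clear
  edge (3,23)–(0,13): clear
  midpoint (17,27/2) outside
  → clear
Obstacle 3 [(13,16) (24,16) (17,24)]:
  edge (13,16)–(24,16): clear
  edge (24,16)–(17,24): clear
  edge (17,24)–(13,16): clear
  midpoint (17,27/2) outside
  → clear
Obstacle 4 [(14,2) (22,8) (21,11) (14,9)]:
  edge (14,2)–(22,8): clear
  edge (22,8)–(21,11): clear
  edge (21,11)–(14,9): clear
  edge (14,9)–(14,2): clear
  midpoint (17,27/2) outside
  → clear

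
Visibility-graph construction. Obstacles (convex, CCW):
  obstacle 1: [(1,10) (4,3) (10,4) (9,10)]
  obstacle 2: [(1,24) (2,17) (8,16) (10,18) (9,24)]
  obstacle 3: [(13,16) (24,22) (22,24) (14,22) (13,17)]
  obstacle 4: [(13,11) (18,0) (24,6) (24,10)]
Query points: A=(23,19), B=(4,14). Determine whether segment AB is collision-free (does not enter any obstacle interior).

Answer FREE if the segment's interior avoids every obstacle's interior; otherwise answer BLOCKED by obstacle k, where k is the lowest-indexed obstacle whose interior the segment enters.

BLOCKED by obstacle 3

Obstacle 1 [(1,10) (4,3) (10,4) (9,10)]:
  edge (1,10)–(4,3): clear
  edge (4,3)–(10,4): clear
  edge (10,4)–(9,10): clear
  edge (9,10)–(1,10): clear
  midpoint (27/2,33/2) outside
  → clear
Obstacle 2 [(1,24) (2,17) (8,16) (10,18) (9,24)]:
  edge (1,24)–(2,17): clear
  edge (2,17)–(8,16): clear
  edge (8,16)–(10,18): clear
  edge (10,18)–(9,24): clear
  edge (9,24)–(1,24): clear
  midpoint (27/2,33/2) outside
  → clear
Obstacle 3 [(13,16) (24,22) (22,24) (14,22) (13,17)]:
  edge (13,16)–(24,22): crosses AB
  edge (24,22)–(22,24): clear
  edge (22,24)–(14,22): clear
  edge (14,22)–(13,17): clear
  edge (13,17)–(13,16): crosses AB
  → BLOCKED
Obstacle 4 [(13,11) (18,0) (24,6) (24,10)]:
  edge (13,11)–(18,0): clear
  edge (18,0)–(24,6): clear
  edge (24,6)–(24,10): clear
  edge (24,10)–(13,11): clear
  midpoint (27/2,33/2) outside
  → clear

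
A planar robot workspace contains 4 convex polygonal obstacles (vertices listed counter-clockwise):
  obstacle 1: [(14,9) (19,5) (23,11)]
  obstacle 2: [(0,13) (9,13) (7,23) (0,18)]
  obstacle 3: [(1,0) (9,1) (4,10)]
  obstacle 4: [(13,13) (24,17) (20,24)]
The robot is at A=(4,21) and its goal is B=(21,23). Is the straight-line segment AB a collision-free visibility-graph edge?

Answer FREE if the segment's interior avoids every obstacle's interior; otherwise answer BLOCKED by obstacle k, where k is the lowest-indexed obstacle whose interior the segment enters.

BLOCKED by obstacle 2

Obstacle 1 [(14,9) (19,5) (23,11)]:
  edge (14,9)–(19,5): clear
  edge (19,5)–(23,11): clear
  edge (23,11)–(14,9): clear
  midpoint (25/2,22) outside
  → clear
Obstacle 2 [(0,13) (9,13) (7,23) (0,18)]:
  edge (0,13)–(9,13): clear
  edge (9,13)–(7,23): crosses AB
  edge (7,23)–(0,18): crosses AB
  edge (0,18)–(0,13): clear
  → BLOCKED
Obstacle 3 [(1,0) (9,1) (4,10)]:
  edge (1,0)–(9,1): clear
  edge (9,1)–(4,10): clear
  edge (4,10)–(1,0): clear
  midpoint (25/2,22) outside
  → clear
Obstacle 4 [(13,13) (24,17) (20,24)]:
  edge (13,13)–(24,17): clear
  edge (24,17)–(20,24): crosses AB
  edge (20,24)–(13,13): crosses AB
  → BLOCKED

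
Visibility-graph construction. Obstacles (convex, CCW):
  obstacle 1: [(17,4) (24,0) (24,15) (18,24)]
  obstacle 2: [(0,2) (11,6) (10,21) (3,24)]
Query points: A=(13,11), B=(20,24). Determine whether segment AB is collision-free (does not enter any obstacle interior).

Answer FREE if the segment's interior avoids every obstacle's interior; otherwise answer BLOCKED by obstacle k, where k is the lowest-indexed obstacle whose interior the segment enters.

Obstacle 1 [(17,4) (24,0) (24,15) (18,24)]:
  edge (17,4)–(24,0): clear
  edge (24,0)–(24,15): clear
  edge (24,15)–(18,24): crosses AB
  edge (18,24)–(17,4): crosses AB
  → BLOCKED
Obstacle 2 [(0,2) (11,6) (10,21) (3,24)]:
  edge (0,2)–(11,6): clear
  edge (11,6)–(10,21): clear
  edge (10,21)–(3,24): clear
  edge (3,24)–(0,2): clear
  midpoint (33/2,35/2) outside
  → clear

BLOCKED by obstacle 1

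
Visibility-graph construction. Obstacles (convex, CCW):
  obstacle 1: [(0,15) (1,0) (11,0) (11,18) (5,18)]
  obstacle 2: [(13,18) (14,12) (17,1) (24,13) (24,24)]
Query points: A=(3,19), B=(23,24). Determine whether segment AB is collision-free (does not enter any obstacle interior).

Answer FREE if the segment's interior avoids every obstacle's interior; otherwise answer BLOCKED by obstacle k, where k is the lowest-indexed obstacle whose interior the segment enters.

FREE

Obstacle 1 [(0,15) (1,0) (11,0) (11,18) (5,18)]:
  edge (0,15)–(1,0): clear
  edge (1,0)–(11,0): clear
  edge (11,0)–(11,18): clear
  edge (11,18)–(5,18): clear
  edge (5,18)–(0,15): clear
  midpoint (13,43/2) outside
  → clear
Obstacle 2 [(13,18) (14,12) (17,1) (24,13) (24,24)]:
  edge (13,18)–(14,12): clear
  edge (14,12)–(17,1): clear
  edge (17,1)–(24,13): clear
  edge (24,13)–(24,24): clear
  edge (24,24)–(13,18): clear
  midpoint (13,43/2) outside
  → clear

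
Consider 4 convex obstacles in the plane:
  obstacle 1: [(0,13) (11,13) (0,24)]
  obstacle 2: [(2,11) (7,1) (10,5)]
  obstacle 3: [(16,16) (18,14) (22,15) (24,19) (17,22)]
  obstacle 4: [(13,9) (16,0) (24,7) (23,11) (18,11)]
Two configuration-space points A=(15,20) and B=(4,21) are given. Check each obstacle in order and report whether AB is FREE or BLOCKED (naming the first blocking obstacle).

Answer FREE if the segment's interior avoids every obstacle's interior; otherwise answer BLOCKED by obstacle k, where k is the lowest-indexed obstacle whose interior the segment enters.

FREE

Obstacle 1 [(0,13) (11,13) (0,24)]:
  edge (0,13)–(11,13): clear
  edge (11,13)–(0,24): clear
  edge (0,24)–(0,13): clear
  midpoint (19/2,41/2) outside
  → clear
Obstacle 2 [(2,11) (7,1) (10,5)]:
  edge (2,11)–(7,1): clear
  edge (7,1)–(10,5): clear
  edge (10,5)–(2,11): clear
  midpoint (19/2,41/2) outside
  → clear
Obstacle 3 [(16,16) (18,14) (22,15) (24,19) (17,22)]:
  edge (16,16)–(18,14): clear
  edge (18,14)–(22,15): clear
  edge (22,15)–(24,19): clear
  edge (24,19)–(17,22): clear
  edge (17,22)–(16,16): clear
  midpoint (19/2,41/2) outside
  → clear
Obstacle 4 [(13,9) (16,0) (24,7) (23,11) (18,11)]:
  edge (13,9)–(16,0): clear
  edge (16,0)–(24,7): clear
  edge (24,7)–(23,11): clear
  edge (23,11)–(18,11): clear
  edge (18,11)–(13,9): clear
  midpoint (19/2,41/2) outside
  → clear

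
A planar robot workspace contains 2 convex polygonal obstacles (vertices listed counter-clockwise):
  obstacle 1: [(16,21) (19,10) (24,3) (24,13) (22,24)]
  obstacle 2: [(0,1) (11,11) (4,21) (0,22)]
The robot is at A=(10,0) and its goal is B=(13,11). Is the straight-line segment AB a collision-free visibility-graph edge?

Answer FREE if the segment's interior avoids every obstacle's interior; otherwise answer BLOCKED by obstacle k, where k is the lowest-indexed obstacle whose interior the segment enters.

FREE

Obstacle 1 [(16,21) (19,10) (24,3) (24,13) (22,24)]:
  edge (16,21)–(19,10): clear
  edge (19,10)–(24,3): clear
  edge (24,3)–(24,13): clear
  edge (24,13)–(22,24): clear
  edge (22,24)–(16,21): clear
  midpoint (23/2,11/2) outside
  → clear
Obstacle 2 [(0,1) (11,11) (4,21) (0,22)]:
  edge (0,1)–(11,11): clear
  edge (11,11)–(4,21): clear
  edge (4,21)–(0,22): clear
  edge (0,22)–(0,1): clear
  midpoint (23/2,11/2) outside
  → clear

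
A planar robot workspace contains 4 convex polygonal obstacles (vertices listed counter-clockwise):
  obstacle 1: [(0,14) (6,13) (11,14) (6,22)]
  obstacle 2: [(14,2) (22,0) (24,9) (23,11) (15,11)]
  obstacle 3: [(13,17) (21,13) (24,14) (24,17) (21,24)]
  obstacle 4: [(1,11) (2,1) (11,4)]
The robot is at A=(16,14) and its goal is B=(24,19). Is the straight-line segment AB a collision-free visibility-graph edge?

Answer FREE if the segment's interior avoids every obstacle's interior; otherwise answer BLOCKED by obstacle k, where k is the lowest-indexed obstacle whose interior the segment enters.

BLOCKED by obstacle 3

Obstacle 1 [(0,14) (6,13) (11,14) (6,22)]:
  edge (0,14)–(6,13): clear
  edge (6,13)–(11,14): clear
  edge (11,14)–(6,22): clear
  edge (6,22)–(0,14): clear
  midpoint (20,33/2) outside
  → clear
Obstacle 2 [(14,2) (22,0) (24,9) (23,11) (15,11)]:
  edge (14,2)–(22,0): clear
  edge (22,0)–(24,9): clear
  edge (24,9)–(23,11): clear
  edge (23,11)–(15,11): clear
  edge (15,11)–(14,2): clear
  midpoint (20,33/2) outside
  → clear
Obstacle 3 [(13,17) (21,13) (24,14) (24,17) (21,24)]:
  edge (13,17)–(21,13): crosses AB
  edge (21,13)–(24,14): clear
  edge (24,14)–(24,17): clear
  edge (24,17)–(21,24): crosses AB
  edge (21,24)–(13,17): clear
  → BLOCKED
Obstacle 4 [(1,11) (2,1) (11,4)]:
  edge (1,11)–(2,1): clear
  edge (2,1)–(11,4): clear
  edge (11,4)–(1,11): clear
  midpoint (20,33/2) outside
  → clear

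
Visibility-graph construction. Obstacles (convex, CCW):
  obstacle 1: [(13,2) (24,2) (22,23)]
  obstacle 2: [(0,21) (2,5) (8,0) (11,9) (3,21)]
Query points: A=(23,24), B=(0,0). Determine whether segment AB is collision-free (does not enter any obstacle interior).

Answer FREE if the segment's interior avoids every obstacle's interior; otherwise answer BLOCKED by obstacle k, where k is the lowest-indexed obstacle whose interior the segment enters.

Obstacle 1 [(13,2) (24,2) (22,23)]:
  edge (13,2)–(24,2): clear
  edge (24,2)–(22,23): crosses AB
  edge (22,23)–(13,2): crosses AB
  → BLOCKED
Obstacle 2 [(0,21) (2,5) (8,0) (11,9) (3,21)]:
  edge (0,21)–(2,5): clear
  edge (2,5)–(8,0): crosses AB
  edge (8,0)–(11,9): clear
  edge (11,9)–(3,21): crosses AB
  edge (3,21)–(0,21): clear
  → BLOCKED

BLOCKED by obstacle 1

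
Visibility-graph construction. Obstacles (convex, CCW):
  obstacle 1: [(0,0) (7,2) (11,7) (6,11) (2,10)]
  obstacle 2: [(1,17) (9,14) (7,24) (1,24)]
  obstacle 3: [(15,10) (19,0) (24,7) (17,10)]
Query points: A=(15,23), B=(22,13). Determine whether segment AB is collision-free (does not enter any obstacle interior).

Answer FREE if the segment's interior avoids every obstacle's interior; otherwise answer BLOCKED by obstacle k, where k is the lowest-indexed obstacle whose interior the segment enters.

FREE

Obstacle 1 [(0,0) (7,2) (11,7) (6,11) (2,10)]:
  edge (0,0)–(7,2): clear
  edge (7,2)–(11,7): clear
  edge (11,7)–(6,11): clear
  edge (6,11)–(2,10): clear
  edge (2,10)–(0,0): clear
  midpoint (37/2,18) outside
  → clear
Obstacle 2 [(1,17) (9,14) (7,24) (1,24)]:
  edge (1,17)–(9,14): clear
  edge (9,14)–(7,24): clear
  edge (7,24)–(1,24): clear
  edge (1,24)–(1,17): clear
  midpoint (37/2,18) outside
  → clear
Obstacle 3 [(15,10) (19,0) (24,7) (17,10)]:
  edge (15,10)–(19,0): clear
  edge (19,0)–(24,7): clear
  edge (24,7)–(17,10): clear
  edge (17,10)–(15,10): clear
  midpoint (37/2,18) outside
  → clear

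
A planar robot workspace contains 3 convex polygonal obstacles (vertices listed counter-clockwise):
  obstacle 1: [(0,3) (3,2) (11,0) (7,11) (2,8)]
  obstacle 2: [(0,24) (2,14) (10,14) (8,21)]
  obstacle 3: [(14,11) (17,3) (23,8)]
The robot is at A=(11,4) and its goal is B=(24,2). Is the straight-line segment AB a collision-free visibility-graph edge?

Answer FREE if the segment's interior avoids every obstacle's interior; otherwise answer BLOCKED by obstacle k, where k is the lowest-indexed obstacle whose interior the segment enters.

BLOCKED by obstacle 3

Obstacle 1 [(0,3) (3,2) (11,0) (7,11) (2,8)]:
  edge (0,3)–(3,2): clear
  edge (3,2)–(11,0): clear
  edge (11,0)–(7,11): clear
  edge (7,11)–(2,8): clear
  edge (2,8)–(0,3): clear
  midpoint (35/2,3) outside
  → clear
Obstacle 2 [(0,24) (2,14) (10,14) (8,21)]:
  edge (0,24)–(2,14): clear
  edge (2,14)–(10,14): clear
  edge (10,14)–(8,21): clear
  edge (8,21)–(0,24): clear
  midpoint (35/2,3) outside
  → clear
Obstacle 3 [(14,11) (17,3) (23,8)]:
  edge (14,11)–(17,3): crosses AB
  edge (17,3)–(23,8): crosses AB
  edge (23,8)–(14,11): clear
  → BLOCKED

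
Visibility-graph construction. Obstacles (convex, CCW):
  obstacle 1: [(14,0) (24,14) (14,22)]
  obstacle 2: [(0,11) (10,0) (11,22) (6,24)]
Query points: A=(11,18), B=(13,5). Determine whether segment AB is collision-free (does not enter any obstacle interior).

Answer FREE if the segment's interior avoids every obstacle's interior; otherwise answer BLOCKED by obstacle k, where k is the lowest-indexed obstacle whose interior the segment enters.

FREE

Obstacle 1 [(14,0) (24,14) (14,22)]:
  edge (14,0)–(24,14): clear
  edge (24,14)–(14,22): clear
  edge (14,22)–(14,0): clear
  midpoint (12,23/2) outside
  → clear
Obstacle 2 [(0,11) (10,0) (11,22) (6,24)]:
  edge (0,11)–(10,0): clear
  edge (10,0)–(11,22): clear
  edge (11,22)–(6,24): clear
  edge (6,24)–(0,11): clear
  midpoint (12,23/2) outside
  → clear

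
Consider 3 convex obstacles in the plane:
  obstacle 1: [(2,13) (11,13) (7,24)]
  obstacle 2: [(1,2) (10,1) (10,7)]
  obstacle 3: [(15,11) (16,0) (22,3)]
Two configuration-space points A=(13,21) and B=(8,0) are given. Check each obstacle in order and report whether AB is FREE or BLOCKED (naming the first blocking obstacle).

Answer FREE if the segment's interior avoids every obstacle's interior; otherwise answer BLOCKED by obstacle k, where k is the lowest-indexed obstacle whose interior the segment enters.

Obstacle 1 [(2,13) (11,13) (7,24)]:
  edge (2,13)–(11,13): clear
  edge (11,13)–(7,24): clear
  edge (7,24)–(2,13): clear
  midpoint (21/2,21/2) outside
  → clear
Obstacle 2 [(1,2) (10,1) (10,7)]:
  edge (1,2)–(10,1): crosses AB
  edge (10,1)–(10,7): clear
  edge (10,7)–(1,2): crosses AB
  → BLOCKED
Obstacle 3 [(15,11) (16,0) (22,3)]:
  edge (15,11)–(16,0): clear
  edge (16,0)–(22,3): clear
  edge (22,3)–(15,11): clear
  midpoint (21/2,21/2) outside
  → clear

BLOCKED by obstacle 2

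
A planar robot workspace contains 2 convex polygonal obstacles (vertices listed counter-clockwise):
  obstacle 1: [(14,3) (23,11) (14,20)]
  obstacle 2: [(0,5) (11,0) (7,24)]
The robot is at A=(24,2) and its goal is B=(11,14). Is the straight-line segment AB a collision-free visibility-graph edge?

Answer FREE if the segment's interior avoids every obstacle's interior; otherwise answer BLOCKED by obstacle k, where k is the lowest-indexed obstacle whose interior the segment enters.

Obstacle 1 [(14,3) (23,11) (14,20)]:
  edge (14,3)–(23,11): crosses AB
  edge (23,11)–(14,20): clear
  edge (14,20)–(14,3): crosses AB
  → BLOCKED
Obstacle 2 [(0,5) (11,0) (7,24)]:
  edge (0,5)–(11,0): clear
  edge (11,0)–(7,24): clear
  edge (7,24)–(0,5): clear
  midpoint (35/2,8) outside
  → clear

BLOCKED by obstacle 1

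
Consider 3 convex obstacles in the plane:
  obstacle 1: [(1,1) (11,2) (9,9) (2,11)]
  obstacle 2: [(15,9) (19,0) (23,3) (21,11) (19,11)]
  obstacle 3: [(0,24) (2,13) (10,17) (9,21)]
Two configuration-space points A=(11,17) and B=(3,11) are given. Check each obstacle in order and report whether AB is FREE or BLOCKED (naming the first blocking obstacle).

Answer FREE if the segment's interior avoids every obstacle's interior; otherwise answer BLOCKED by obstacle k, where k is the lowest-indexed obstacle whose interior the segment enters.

Obstacle 1 [(1,1) (11,2) (9,9) (2,11)]:
  edge (1,1)–(11,2): clear
  edge (11,2)–(9,9): clear
  edge (9,9)–(2,11): clear
  edge (2,11)–(1,1): clear
  midpoint (7,14) outside
  → clear
Obstacle 2 [(15,9) (19,0) (23,3) (21,11) (19,11)]:
  edge (15,9)–(19,0): clear
  edge (19,0)–(23,3): clear
  edge (23,3)–(21,11): clear
  edge (21,11)–(19,11): clear
  edge (19,11)–(15,9): clear
  midpoint (7,14) outside
  → clear
Obstacle 3 [(0,24) (2,13) (10,17) (9,21)]:
  edge (0,24)–(2,13): clear
  edge (2,13)–(10,17): clear
  edge (10,17)–(9,21): clear
  edge (9,21)–(0,24): clear
  midpoint (7,14) outside
  → clear

FREE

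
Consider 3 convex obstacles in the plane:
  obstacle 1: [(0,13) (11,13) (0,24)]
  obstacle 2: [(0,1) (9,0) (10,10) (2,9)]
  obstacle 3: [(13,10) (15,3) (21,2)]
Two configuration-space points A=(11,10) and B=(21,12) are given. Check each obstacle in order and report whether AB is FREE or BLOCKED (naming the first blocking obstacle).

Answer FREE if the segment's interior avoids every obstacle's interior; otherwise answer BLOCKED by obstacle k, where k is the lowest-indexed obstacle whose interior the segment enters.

Obstacle 1 [(0,13) (11,13) (0,24)]:
  edge (0,13)–(11,13): clear
  edge (11,13)–(0,24): clear
  edge (0,24)–(0,13): clear
  midpoint (16,11) outside
  → clear
Obstacle 2 [(0,1) (9,0) (10,10) (2,9)]:
  edge (0,1)–(9,0): clear
  edge (9,0)–(10,10): clear
  edge (10,10)–(2,9): clear
  edge (2,9)–(0,1): clear
  midpoint (16,11) outside
  → clear
Obstacle 3 [(13,10) (15,3) (21,2)]:
  edge (13,10)–(15,3): clear
  edge (15,3)–(21,2): clear
  edge (21,2)–(13,10): clear
  midpoint (16,11) outside
  → clear

FREE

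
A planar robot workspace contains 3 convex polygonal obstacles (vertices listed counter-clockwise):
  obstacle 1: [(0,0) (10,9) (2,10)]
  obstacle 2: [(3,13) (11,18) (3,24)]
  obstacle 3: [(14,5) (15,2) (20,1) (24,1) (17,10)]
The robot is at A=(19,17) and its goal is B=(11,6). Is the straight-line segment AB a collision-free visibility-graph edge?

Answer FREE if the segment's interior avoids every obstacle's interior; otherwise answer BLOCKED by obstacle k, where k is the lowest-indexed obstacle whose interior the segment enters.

FREE

Obstacle 1 [(0,0) (10,9) (2,10)]:
  edge (0,0)–(10,9): clear
  edge (10,9)–(2,10): clear
  edge (2,10)–(0,0): clear
  midpoint (15,23/2) outside
  → clear
Obstacle 2 [(3,13) (11,18) (3,24)]:
  edge (3,13)–(11,18): clear
  edge (11,18)–(3,24): clear
  edge (3,24)–(3,13): clear
  midpoint (15,23/2) outside
  → clear
Obstacle 3 [(14,5) (15,2) (20,1) (24,1) (17,10)]:
  edge (14,5)–(15,2): clear
  edge (15,2)–(20,1): clear
  edge (20,1)–(24,1): clear
  edge (24,1)–(17,10): clear
  edge (17,10)–(14,5): clear
  midpoint (15,23/2) outside
  → clear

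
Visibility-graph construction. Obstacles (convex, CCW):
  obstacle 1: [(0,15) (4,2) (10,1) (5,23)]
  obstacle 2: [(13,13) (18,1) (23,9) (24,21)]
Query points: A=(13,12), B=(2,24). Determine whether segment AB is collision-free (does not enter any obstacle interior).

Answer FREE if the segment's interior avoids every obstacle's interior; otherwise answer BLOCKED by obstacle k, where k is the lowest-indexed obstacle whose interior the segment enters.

Obstacle 1 [(0,15) (4,2) (10,1) (5,23)]:
  edge (0,15)–(4,2): clear
  edge (4,2)–(10,1): clear
  edge (10,1)–(5,23): crosses AB
  edge (5,23)–(0,15): crosses AB
  → BLOCKED
Obstacle 2 [(13,13) (18,1) (23,9) (24,21)]:
  edge (13,13)–(18,1): clear
  edge (18,1)–(23,9): clear
  edge (23,9)–(24,21): clear
  edge (24,21)–(13,13): clear
  midpoint (15/2,18) outside
  → clear

BLOCKED by obstacle 1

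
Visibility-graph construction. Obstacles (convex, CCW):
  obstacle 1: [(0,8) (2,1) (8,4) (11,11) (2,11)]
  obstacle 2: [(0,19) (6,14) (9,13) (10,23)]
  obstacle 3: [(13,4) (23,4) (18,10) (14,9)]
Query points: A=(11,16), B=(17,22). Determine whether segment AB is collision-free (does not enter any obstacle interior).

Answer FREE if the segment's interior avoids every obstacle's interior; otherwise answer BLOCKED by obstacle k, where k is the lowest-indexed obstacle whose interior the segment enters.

Obstacle 1 [(0,8) (2,1) (8,4) (11,11) (2,11)]:
  edge (0,8)–(2,1): clear
  edge (2,1)–(8,4): clear
  edge (8,4)–(11,11): clear
  edge (11,11)–(2,11): clear
  edge (2,11)–(0,8): clear
  midpoint (14,19) outside
  → clear
Obstacle 2 [(0,19) (6,14) (9,13) (10,23)]:
  edge (0,19)–(6,14): clear
  edge (6,14)–(9,13): clear
  edge (9,13)–(10,23): clear
  edge (10,23)–(0,19): clear
  midpoint (14,19) outside
  → clear
Obstacle 3 [(13,4) (23,4) (18,10) (14,9)]:
  edge (13,4)–(23,4): clear
  edge (23,4)–(18,10): clear
  edge (18,10)–(14,9): clear
  edge (14,9)–(13,4): clear
  midpoint (14,19) outside
  → clear

FREE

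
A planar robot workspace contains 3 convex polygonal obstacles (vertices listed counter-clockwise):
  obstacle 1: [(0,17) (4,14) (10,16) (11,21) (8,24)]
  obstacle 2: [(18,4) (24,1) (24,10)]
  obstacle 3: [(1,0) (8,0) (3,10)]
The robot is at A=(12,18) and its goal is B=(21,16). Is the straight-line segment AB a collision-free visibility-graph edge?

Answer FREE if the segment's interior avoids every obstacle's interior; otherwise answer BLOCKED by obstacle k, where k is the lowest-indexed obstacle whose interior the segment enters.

Obstacle 1 [(0,17) (4,14) (10,16) (11,21) (8,24)]:
  edge (0,17)–(4,14): clear
  edge (4,14)–(10,16): clear
  edge (10,16)–(11,21): clear
  edge (11,21)–(8,24): clear
  edge (8,24)–(0,17): clear
  midpoint (33/2,17) outside
  → clear
Obstacle 2 [(18,4) (24,1) (24,10)]:
  edge (18,4)–(24,1): clear
  edge (24,1)–(24,10): clear
  edge (24,10)–(18,4): clear
  midpoint (33/2,17) outside
  → clear
Obstacle 3 [(1,0) (8,0) (3,10)]:
  edge (1,0)–(8,0): clear
  edge (8,0)–(3,10): clear
  edge (3,10)–(1,0): clear
  midpoint (33/2,17) outside
  → clear

FREE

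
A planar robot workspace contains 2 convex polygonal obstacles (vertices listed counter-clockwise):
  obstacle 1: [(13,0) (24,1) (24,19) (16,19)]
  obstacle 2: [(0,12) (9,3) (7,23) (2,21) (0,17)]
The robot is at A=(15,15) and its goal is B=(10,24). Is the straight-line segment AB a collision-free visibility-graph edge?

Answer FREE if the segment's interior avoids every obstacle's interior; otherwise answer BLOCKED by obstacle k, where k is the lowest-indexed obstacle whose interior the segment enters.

FREE

Obstacle 1 [(13,0) (24,1) (24,19) (16,19)]:
  edge (13,0)–(24,1): clear
  edge (24,1)–(24,19): clear
  edge (24,19)–(16,19): clear
  edge (16,19)–(13,0): clear
  midpoint (25/2,39/2) outside
  → clear
Obstacle 2 [(0,12) (9,3) (7,23) (2,21) (0,17)]:
  edge (0,12)–(9,3): clear
  edge (9,3)–(7,23): clear
  edge (7,23)–(2,21): clear
  edge (2,21)–(0,17): clear
  edge (0,17)–(0,12): clear
  midpoint (25/2,39/2) outside
  → clear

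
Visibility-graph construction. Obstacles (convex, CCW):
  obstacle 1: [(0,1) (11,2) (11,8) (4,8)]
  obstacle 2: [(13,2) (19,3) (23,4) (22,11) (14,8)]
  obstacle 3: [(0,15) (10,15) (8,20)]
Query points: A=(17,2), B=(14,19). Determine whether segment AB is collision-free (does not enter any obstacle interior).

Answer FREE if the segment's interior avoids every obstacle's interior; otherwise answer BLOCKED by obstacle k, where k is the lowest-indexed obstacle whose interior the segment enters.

BLOCKED by obstacle 2

Obstacle 1 [(0,1) (11,2) (11,8) (4,8)]:
  edge (0,1)–(11,2): clear
  edge (11,2)–(11,8): clear
  edge (11,8)–(4,8): clear
  edge (4,8)–(0,1): clear
  midpoint (31/2,21/2) outside
  → clear
Obstacle 2 [(13,2) (19,3) (23,4) (22,11) (14,8)]:
  edge (13,2)–(19,3): crosses AB
  edge (19,3)–(23,4): clear
  edge (23,4)–(22,11): clear
  edge (22,11)–(14,8): crosses AB
  edge (14,8)–(13,2): clear
  → BLOCKED
Obstacle 3 [(0,15) (10,15) (8,20)]:
  edge (0,15)–(10,15): clear
  edge (10,15)–(8,20): clear
  edge (8,20)–(0,15): clear
  midpoint (31/2,21/2) outside
  → clear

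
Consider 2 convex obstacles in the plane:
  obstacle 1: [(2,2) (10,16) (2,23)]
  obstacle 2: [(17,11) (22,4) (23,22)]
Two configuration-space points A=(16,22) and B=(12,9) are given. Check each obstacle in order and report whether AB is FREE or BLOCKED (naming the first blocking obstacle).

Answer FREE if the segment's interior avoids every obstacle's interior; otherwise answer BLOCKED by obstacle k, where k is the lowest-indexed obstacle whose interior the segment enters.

FREE

Obstacle 1 [(2,2) (10,16) (2,23)]:
  edge (2,2)–(10,16): clear
  edge (10,16)–(2,23): clear
  edge (2,23)–(2,2): clear
  midpoint (14,31/2) outside
  → clear
Obstacle 2 [(17,11) (22,4) (23,22)]:
  edge (17,11)–(22,4): clear
  edge (22,4)–(23,22): clear
  edge (23,22)–(17,11): clear
  midpoint (14,31/2) outside
  → clear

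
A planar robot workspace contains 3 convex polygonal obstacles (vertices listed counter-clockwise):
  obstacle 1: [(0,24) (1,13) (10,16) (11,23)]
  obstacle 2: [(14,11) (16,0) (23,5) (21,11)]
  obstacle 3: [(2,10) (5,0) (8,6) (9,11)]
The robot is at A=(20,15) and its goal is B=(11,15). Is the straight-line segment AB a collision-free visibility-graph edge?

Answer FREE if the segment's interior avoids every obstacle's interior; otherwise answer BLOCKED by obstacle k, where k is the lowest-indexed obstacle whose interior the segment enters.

Obstacle 1 [(0,24) (1,13) (10,16) (11,23)]:
  edge (0,24)–(1,13): clear
  edge (1,13)–(10,16): clear
  edge (10,16)–(11,23): clear
  edge (11,23)–(0,24): clear
  midpoint (31/2,15) outside
  → clear
Obstacle 2 [(14,11) (16,0) (23,5) (21,11)]:
  edge (14,11)–(16,0): clear
  edge (16,0)–(23,5): clear
  edge (23,5)–(21,11): clear
  edge (21,11)–(14,11): clear
  midpoint (31/2,15) outside
  → clear
Obstacle 3 [(2,10) (5,0) (8,6) (9,11)]:
  edge (2,10)–(5,0): clear
  edge (5,0)–(8,6): clear
  edge (8,6)–(9,11): clear
  edge (9,11)–(2,10): clear
  midpoint (31/2,15) outside
  → clear

FREE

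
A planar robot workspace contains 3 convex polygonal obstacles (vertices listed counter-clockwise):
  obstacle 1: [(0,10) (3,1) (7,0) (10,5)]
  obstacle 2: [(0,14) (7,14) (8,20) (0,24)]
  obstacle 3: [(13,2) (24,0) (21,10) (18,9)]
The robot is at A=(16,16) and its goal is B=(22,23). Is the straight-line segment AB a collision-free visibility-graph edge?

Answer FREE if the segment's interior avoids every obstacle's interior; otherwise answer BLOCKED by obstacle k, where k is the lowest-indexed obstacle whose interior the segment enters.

FREE

Obstacle 1 [(0,10) (3,1) (7,0) (10,5)]:
  edge (0,10)–(3,1): clear
  edge (3,1)–(7,0): clear
  edge (7,0)–(10,5): clear
  edge (10,5)–(0,10): clear
  midpoint (19,39/2) outside
  → clear
Obstacle 2 [(0,14) (7,14) (8,20) (0,24)]:
  edge (0,14)–(7,14): clear
  edge (7,14)–(8,20): clear
  edge (8,20)–(0,24): clear
  edge (0,24)–(0,14): clear
  midpoint (19,39/2) outside
  → clear
Obstacle 3 [(13,2) (24,0) (21,10) (18,9)]:
  edge (13,2)–(24,0): clear
  edge (24,0)–(21,10): clear
  edge (21,10)–(18,9): clear
  edge (18,9)–(13,2): clear
  midpoint (19,39/2) outside
  → clear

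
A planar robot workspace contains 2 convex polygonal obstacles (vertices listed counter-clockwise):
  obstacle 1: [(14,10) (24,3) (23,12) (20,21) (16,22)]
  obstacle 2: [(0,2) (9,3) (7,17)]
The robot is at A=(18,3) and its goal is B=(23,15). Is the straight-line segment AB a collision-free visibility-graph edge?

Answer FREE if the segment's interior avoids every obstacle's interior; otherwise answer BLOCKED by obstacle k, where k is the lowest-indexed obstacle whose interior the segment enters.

BLOCKED by obstacle 1

Obstacle 1 [(14,10) (24,3) (23,12) (20,21) (16,22)]:
  edge (14,10)–(24,3): crosses AB
  edge (24,3)–(23,12): clear
  edge (23,12)–(20,21): crosses AB
  edge (20,21)–(16,22): clear
  edge (16,22)–(14,10): clear
  → BLOCKED
Obstacle 2 [(0,2) (9,3) (7,17)]:
  edge (0,2)–(9,3): clear
  edge (9,3)–(7,17): clear
  edge (7,17)–(0,2): clear
  midpoint (41/2,9) outside
  → clear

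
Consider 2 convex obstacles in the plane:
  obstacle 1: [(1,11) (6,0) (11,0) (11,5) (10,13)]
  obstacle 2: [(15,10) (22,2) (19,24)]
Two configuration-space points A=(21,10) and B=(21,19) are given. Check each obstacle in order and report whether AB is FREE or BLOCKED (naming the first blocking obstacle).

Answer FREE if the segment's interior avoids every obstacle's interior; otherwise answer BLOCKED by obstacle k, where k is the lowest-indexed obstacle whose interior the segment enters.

FREE

Obstacle 1 [(1,11) (6,0) (11,0) (11,5) (10,13)]:
  edge (1,11)–(6,0): clear
  edge (6,0)–(11,0): clear
  edge (11,0)–(11,5): clear
  edge (11,5)–(10,13): clear
  edge (10,13)–(1,11): clear
  midpoint (21,29/2) outside
  → clear
Obstacle 2 [(15,10) (22,2) (19,24)]:
  edge (15,10)–(22,2): clear
  edge (22,2)–(19,24): clear
  edge (19,24)–(15,10): clear
  midpoint (21,29/2) outside
  → clear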